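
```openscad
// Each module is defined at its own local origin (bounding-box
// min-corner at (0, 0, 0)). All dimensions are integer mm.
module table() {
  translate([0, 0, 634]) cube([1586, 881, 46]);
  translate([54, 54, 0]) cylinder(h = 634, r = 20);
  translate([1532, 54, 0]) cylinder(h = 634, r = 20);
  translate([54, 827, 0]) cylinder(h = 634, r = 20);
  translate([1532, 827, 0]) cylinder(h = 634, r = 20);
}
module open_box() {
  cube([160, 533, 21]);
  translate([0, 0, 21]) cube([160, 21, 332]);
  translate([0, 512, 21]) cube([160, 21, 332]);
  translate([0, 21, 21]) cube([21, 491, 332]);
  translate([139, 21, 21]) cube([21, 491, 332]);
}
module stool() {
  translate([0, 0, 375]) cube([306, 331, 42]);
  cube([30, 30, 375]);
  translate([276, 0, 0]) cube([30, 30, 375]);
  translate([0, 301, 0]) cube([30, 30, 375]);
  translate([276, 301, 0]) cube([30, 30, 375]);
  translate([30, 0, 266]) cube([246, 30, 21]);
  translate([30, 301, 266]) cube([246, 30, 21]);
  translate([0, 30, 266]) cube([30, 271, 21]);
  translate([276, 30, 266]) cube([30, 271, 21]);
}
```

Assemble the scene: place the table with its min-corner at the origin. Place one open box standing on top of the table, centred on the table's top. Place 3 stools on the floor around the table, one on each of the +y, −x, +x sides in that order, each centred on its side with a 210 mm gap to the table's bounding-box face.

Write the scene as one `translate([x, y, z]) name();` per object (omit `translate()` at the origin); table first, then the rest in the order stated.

table();
translate([713, 174, 680]) open_box();
translate([640, 1091, 0]) stool();
translate([-516, 275, 0]) stool();
translate([1796, 275, 0]) stool();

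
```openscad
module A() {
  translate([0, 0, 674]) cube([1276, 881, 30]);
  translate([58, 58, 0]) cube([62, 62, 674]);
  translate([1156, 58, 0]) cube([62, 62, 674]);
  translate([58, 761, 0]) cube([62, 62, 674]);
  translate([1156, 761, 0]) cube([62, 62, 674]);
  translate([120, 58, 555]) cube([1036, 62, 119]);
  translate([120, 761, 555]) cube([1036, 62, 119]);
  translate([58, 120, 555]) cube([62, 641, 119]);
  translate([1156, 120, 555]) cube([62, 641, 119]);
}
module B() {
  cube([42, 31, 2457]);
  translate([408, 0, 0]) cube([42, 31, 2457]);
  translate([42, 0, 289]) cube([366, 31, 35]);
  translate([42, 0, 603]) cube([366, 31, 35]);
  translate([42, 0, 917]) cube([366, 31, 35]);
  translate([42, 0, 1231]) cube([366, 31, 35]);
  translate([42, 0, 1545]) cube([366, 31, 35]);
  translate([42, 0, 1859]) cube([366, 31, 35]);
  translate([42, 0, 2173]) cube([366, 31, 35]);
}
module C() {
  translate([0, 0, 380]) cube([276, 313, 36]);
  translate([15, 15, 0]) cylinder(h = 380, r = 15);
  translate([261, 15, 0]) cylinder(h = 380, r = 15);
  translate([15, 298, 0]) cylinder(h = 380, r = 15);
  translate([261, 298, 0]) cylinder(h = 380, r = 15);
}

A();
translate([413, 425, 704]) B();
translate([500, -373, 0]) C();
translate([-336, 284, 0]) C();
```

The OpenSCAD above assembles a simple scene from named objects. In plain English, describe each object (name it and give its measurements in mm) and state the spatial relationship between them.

A is a table with a 1276×881 mm rectangular top, 30 mm thick, top surface at z = 704 mm, supported by four 62×62 mm square legs, each inset 58 mm from the nearest pair of top edges, running from the floor. Four apron rails, 62 mm thick and 119 mm tall, run between adjacent legs with their top edges flush with the underside of the top and their outer faces flush with the legs' outer faces.

B is a straight ladder. Two 42×31 mm vertical rails, 2457 mm tall, stand 450 mm apart (outside-to-outside) with their front faces coplanar on the −y side. 7 rungs, each 31 mm deep and 35 mm tall, span between the inner faces of the rails, front faces flush with the rails. The lowest rung's underside is at z = 289 mm and rungs are spaced 314 mm apart (underside to underside).

C is a simple wooden stool: a rectangular seat 276 mm (x) by 313 mm (y), 36 mm thick, top face at z = 416 mm, on four round legs, each 30 mm in diameter. The legs rest on z = 0, each leg's axis is inset half a diameter from the nearest pair of seat edges (so the leg's bounding box is flush with the corner).

The ladder is on top of the table, centred. Two stools sit around the table at the −y, −x sides.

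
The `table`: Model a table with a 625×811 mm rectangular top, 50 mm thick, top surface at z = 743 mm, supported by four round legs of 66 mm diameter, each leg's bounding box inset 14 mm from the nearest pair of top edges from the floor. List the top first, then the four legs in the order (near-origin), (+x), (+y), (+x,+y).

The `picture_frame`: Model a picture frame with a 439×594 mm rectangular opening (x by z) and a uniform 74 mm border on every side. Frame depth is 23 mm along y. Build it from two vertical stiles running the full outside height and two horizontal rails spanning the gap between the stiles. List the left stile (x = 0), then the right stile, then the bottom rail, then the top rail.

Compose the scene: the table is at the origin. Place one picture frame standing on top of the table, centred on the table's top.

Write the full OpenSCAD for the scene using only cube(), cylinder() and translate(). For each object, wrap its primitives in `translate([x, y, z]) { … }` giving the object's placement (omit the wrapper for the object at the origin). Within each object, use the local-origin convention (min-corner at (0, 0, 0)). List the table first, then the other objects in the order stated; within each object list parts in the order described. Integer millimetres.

translate([0, 0, 693]) cube([625, 811, 50]);
translate([47, 47, 0]) cylinder(h = 693, r = 33);
translate([578, 47, 0]) cylinder(h = 693, r = 33);
translate([47, 764, 0]) cylinder(h = 693, r = 33);
translate([578, 764, 0]) cylinder(h = 693, r = 33);
translate([19, 394, 743]) {
  cube([74, 23, 742]);
  translate([513, 0, 0]) cube([74, 23, 742]);
  translate([74, 0, 0]) cube([439, 23, 74]);
  translate([74, 0, 668]) cube([439, 23, 74]);
}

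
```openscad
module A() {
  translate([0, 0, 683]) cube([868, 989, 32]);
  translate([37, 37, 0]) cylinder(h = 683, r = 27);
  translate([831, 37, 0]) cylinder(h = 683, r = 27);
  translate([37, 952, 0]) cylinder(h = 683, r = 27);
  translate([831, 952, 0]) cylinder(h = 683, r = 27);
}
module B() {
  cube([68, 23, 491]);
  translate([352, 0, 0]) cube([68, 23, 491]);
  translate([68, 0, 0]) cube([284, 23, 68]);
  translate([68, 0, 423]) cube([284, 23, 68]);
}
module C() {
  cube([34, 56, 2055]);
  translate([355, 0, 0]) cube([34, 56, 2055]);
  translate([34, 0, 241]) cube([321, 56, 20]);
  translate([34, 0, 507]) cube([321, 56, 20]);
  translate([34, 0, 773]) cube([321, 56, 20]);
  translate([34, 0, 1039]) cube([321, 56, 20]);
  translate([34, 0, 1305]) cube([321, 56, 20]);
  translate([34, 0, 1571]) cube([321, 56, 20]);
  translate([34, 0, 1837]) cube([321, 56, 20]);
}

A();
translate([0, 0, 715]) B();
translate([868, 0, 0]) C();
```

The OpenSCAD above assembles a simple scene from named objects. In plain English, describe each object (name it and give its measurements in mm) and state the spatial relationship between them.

A is a table: top 868 mm (x) × 989 mm (y), 32 mm thick, upper face at z = 715 mm, on four round legs of 54 mm diameter, each leg's bounding box inset 10 mm from the nearest pair of top edges, running from z = 0 to the bottom of the top.

B is a rectangular picture frame lying in the x–z plane (depth along y). The opening is 284 mm wide (x) by 355 mm tall (z), surrounded by a border 68 mm wide on all four sides. The frame is 23 mm deep and is made of two full-height vertical stiles with two horizontal rails fitted between them.

C is a straight ladder. Two 34×56 mm vertical rails, 2055 mm tall, stand 389 mm apart (outside-to-outside) with their front faces coplanar on the −y side. 7 rungs, each 56 mm deep and 20 mm tall, span between the inner faces of the rails, front faces flush with the rails. The lowest rung's underside is at z = 241 mm and rungs are spaced 266 mm apart (underside to underside).

The picture frame is on top of the table. The ladder is against the table's +x side, with their −y faces flush.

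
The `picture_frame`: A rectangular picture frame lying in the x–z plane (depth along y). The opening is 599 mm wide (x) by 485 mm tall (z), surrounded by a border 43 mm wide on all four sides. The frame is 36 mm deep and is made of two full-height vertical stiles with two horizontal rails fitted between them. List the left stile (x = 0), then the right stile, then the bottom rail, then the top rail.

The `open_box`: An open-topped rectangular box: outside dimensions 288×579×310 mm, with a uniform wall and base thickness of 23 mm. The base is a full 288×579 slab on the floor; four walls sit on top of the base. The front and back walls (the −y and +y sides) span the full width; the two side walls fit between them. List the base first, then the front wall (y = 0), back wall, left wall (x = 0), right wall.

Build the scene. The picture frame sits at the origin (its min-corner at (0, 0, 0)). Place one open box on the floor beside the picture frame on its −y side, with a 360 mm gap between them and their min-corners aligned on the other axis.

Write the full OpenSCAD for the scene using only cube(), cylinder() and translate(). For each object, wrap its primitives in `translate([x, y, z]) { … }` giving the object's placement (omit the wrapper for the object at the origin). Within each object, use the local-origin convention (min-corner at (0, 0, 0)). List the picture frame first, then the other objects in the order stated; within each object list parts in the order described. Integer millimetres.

cube([43, 36, 571]);
translate([642, 0, 0]) cube([43, 36, 571]);
translate([43, 0, 0]) cube([599, 36, 43]);
translate([43, 0, 528]) cube([599, 36, 43]);
translate([0, -939, 0]) {
  cube([288, 579, 23]);
  translate([0, 0, 23]) cube([288, 23, 287]);
  translate([0, 556, 23]) cube([288, 23, 287]);
  translate([0, 23, 23]) cube([23, 533, 287]);
  translate([265, 23, 23]) cube([23, 533, 287]);
}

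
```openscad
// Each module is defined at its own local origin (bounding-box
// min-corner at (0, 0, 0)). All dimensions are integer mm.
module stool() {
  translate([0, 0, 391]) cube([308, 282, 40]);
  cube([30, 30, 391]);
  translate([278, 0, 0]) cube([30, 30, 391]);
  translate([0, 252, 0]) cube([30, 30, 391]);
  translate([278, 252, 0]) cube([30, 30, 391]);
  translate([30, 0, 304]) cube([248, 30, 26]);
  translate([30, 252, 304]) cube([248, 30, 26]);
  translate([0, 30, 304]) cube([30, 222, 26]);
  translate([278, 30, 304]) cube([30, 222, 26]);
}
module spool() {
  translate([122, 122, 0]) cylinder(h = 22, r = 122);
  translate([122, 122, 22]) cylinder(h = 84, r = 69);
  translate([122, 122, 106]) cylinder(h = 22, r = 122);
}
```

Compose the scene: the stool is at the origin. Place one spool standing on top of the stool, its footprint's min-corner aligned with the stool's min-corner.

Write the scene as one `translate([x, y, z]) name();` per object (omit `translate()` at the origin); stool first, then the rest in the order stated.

stool();
translate([0, 0, 431]) spool();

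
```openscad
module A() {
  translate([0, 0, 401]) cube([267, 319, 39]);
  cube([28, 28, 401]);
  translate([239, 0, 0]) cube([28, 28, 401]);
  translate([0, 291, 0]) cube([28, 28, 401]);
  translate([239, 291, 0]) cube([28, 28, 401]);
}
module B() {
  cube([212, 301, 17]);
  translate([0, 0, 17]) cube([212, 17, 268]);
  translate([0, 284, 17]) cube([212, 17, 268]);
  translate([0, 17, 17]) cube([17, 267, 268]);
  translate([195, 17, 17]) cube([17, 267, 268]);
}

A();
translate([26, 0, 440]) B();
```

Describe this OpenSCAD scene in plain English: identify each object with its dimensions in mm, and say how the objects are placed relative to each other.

A is a simple wooden stool: a rectangular seat 267 mm (x) by 319 mm (y), 39 mm thick, top face at z = 440 mm, on four square legs, each 28×28 mm in cross-section. The legs rest on z = 0, each flush with a corner of the seat.

B is an open-topped rectangular box: outside dimensions 212×301×285 mm, with a uniform wall and base thickness of 17 mm. The base is a full 212×301 slab on the floor; four walls sit on top of the base. The front and back walls (the −y and +y sides) span the full width; the two side walls fit between them.

The open box is on top of the stool.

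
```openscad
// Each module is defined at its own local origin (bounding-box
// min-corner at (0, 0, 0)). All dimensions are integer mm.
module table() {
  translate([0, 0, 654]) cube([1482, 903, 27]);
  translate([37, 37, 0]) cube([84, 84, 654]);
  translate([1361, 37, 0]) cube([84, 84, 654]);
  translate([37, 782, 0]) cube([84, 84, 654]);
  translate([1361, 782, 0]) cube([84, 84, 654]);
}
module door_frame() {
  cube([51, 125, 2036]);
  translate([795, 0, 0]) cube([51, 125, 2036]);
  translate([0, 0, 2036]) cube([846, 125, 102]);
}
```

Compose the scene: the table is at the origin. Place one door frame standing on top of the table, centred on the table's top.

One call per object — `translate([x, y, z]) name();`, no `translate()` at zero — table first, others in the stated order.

table();
translate([318, 389, 681]) door_frame();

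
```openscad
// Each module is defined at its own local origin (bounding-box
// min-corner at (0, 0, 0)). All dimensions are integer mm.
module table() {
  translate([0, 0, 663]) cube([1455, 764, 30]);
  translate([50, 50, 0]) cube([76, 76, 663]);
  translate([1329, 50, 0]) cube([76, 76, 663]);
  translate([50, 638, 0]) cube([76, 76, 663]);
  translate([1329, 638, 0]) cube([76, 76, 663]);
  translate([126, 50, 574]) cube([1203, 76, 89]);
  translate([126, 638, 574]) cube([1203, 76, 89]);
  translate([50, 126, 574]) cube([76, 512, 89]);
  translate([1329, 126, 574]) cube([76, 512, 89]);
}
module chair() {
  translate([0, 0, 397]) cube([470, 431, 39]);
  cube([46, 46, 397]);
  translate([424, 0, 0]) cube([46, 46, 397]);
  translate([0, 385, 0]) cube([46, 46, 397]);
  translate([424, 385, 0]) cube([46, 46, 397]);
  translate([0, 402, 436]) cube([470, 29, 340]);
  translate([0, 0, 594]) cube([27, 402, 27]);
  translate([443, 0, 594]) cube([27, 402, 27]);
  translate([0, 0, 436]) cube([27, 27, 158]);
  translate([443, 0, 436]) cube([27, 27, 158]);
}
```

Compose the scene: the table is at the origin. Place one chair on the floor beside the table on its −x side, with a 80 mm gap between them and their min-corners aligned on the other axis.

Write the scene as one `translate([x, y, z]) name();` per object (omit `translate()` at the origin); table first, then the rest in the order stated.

table();
translate([-550, 0, 0]) chair();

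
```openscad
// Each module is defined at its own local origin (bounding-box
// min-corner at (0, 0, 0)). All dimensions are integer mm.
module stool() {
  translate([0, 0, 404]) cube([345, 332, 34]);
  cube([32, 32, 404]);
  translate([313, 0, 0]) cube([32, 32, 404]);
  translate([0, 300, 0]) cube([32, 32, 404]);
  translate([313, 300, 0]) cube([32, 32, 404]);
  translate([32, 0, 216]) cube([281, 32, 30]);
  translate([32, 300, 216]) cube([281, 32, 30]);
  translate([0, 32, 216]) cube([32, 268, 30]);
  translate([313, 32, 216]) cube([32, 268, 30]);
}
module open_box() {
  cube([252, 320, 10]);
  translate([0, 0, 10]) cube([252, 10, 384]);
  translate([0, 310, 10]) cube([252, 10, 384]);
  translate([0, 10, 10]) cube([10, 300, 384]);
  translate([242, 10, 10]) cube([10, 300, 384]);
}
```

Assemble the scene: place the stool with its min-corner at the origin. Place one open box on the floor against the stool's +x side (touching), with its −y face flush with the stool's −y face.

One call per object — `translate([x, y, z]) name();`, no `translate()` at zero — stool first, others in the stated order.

stool();
translate([345, 0, 0]) open_box();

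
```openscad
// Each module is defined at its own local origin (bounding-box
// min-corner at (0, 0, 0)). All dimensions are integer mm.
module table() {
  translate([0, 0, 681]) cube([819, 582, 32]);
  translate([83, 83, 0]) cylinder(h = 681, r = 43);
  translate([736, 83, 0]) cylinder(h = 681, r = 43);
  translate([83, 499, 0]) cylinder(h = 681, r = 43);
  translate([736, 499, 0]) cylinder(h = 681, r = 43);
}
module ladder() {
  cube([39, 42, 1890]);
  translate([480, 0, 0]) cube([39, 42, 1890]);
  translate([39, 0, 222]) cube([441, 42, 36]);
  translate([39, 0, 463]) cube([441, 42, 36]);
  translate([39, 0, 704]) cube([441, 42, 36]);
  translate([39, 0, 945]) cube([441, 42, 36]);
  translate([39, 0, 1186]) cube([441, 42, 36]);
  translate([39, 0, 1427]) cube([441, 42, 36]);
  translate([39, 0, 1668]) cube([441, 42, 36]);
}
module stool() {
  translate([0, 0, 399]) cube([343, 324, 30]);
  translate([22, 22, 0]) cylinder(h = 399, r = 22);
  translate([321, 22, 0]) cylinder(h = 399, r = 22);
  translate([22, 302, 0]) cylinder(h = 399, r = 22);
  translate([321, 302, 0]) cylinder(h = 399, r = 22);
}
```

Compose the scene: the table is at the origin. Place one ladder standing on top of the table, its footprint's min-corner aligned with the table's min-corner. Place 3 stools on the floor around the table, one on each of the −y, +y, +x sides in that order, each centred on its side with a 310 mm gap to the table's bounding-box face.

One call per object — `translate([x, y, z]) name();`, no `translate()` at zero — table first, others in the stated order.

table();
translate([0, 0, 713]) ladder();
translate([238, -634, 0]) stool();
translate([238, 892, 0]) stool();
translate([1129, 129, 0]) stool();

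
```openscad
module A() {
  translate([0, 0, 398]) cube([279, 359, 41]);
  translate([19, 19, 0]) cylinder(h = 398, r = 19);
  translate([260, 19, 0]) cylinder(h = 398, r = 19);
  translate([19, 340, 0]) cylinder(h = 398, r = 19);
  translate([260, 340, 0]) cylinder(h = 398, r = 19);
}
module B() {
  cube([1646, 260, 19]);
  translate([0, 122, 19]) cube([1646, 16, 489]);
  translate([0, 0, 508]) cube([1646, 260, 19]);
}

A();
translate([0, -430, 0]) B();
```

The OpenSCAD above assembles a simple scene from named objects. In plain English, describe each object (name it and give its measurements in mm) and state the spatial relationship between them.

A is a four-legged stool. The seat is a 279×359×41 mm slab whose top surface is at z = 439 mm; four round legs, each 38 mm in diameter, run from the floor (z = 0) to the underside of the seat, each leg's axis is inset half a diameter from the nearest pair of seat edges (so the leg's bounding box is flush with the corner).

B is an I-beam lying along x, 1646 mm long. Overall section height 527 mm. Two flanges 260 mm wide (y) and 19 mm thick, one on the floor and one at the top; a web 16 mm thick runs between them, centred on the flange width.

The I-beam is on the floor beside the stool on its −y side.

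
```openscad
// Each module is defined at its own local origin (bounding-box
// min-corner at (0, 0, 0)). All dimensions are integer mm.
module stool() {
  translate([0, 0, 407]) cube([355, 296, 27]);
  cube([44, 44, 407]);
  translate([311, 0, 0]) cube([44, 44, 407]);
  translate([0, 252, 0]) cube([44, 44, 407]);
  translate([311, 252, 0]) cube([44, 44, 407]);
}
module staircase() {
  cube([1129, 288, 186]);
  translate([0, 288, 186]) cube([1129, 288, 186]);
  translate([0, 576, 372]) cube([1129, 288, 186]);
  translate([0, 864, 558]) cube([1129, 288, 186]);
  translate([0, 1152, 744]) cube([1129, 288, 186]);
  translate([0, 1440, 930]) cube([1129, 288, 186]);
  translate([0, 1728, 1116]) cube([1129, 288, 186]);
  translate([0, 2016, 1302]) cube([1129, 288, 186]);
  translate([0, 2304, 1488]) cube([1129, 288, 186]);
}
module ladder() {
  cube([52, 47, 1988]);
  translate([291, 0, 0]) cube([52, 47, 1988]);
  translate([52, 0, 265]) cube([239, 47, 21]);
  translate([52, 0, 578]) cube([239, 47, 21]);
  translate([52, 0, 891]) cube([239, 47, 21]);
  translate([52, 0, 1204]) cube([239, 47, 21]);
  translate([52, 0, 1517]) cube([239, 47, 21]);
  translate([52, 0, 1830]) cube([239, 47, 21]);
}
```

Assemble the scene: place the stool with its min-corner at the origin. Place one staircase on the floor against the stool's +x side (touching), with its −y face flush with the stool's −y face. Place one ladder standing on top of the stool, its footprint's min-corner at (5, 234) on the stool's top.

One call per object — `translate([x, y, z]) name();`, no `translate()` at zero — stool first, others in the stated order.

stool();
translate([355, 0, 0]) staircase();
translate([5, 234, 434]) ladder();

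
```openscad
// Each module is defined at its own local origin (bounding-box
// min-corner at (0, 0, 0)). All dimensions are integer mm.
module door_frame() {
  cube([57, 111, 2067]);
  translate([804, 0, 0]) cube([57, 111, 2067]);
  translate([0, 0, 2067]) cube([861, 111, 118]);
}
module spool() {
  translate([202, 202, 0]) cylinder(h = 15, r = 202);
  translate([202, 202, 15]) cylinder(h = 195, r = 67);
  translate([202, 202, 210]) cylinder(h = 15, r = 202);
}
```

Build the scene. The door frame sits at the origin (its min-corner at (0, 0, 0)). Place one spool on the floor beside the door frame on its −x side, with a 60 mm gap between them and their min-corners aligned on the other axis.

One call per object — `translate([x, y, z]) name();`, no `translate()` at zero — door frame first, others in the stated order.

door_frame();
translate([-464, 0, 0]) spool();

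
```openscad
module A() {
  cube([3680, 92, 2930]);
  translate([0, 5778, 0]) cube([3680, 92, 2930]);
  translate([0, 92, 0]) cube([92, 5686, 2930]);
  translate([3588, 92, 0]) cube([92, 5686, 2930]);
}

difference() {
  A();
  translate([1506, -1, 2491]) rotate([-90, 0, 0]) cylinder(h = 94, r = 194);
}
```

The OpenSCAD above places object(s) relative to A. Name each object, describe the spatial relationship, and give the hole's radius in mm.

The subtracted cylinder has r = 194 mm.

A is a house frame. The house frame has a circular hole through its front wall. The hole's radius is 194 mm.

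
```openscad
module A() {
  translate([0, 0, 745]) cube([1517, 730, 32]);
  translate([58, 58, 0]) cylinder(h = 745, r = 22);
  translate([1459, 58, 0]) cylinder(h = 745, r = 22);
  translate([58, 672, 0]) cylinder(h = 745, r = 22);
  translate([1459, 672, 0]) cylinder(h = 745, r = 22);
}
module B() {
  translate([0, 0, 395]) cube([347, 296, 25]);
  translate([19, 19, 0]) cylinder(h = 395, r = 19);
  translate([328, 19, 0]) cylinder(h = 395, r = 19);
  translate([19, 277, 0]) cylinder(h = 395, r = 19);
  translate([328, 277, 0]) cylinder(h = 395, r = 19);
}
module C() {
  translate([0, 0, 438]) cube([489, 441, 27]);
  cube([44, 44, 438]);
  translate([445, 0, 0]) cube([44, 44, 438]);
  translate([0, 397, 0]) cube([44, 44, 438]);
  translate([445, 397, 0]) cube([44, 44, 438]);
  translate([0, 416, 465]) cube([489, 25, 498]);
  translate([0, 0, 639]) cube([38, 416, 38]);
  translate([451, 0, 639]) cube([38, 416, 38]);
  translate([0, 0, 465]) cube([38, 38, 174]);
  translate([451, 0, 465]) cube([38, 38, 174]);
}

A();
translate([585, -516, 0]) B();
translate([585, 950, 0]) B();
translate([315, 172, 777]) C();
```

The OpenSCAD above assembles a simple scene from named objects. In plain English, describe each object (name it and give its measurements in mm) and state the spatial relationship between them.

A is a table: top 1517 mm (x) × 730 mm (y), 32 mm thick, upper face at z = 777 mm, on four round legs of 44 mm diameter, each leg's bounding box inset 36 mm from the nearest pair of top edges, running from z = 0 to the bottom of the top.

B is a four-legged stool. The seat is 347×296 mm, 25 mm thick, top at z = 420 mm. It stands on four round legs, each 38 mm in diameter, from z = 0 to the seat underside, each leg's axis is inset half a diameter from the nearest pair of seat edges (so the leg's bounding box is flush with the corner).

C is a chair. The seat is a 489×441×27 mm slab with its top at z = 465 mm, on four 44×44 mm corner legs (flush with the seat edges, standing on z = 0). A flat backrest 25 mm thick, 498 mm tall, spans the full seat width and rises from the seat top along its +y edge, rear face flush with the rear of the seat. Two armrests of 38×38 mm section run along each side from the seat's front edge to the front of the backrest, top faces 212 mm above the seat top and outer faces flush with the seat's x-edges; a 38×38 mm post under the front of each armrest stands on the seat at the front corner.

Two stools sit around the table at the −y, +y sides. The chair is on top of the table.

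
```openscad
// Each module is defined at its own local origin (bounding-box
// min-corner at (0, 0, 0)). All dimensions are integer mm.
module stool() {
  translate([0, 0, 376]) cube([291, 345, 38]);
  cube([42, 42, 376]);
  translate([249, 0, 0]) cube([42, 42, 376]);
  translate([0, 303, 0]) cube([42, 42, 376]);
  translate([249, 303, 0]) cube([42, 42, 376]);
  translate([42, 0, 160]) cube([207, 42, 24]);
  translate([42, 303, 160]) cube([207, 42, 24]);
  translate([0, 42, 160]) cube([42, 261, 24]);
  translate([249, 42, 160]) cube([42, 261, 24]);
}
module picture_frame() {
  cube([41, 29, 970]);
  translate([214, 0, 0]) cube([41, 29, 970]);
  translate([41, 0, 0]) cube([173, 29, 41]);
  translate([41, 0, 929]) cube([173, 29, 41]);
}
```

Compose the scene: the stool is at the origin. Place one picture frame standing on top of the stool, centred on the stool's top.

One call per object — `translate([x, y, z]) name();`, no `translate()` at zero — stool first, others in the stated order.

stool();
translate([18, 158, 414]) picture_frame();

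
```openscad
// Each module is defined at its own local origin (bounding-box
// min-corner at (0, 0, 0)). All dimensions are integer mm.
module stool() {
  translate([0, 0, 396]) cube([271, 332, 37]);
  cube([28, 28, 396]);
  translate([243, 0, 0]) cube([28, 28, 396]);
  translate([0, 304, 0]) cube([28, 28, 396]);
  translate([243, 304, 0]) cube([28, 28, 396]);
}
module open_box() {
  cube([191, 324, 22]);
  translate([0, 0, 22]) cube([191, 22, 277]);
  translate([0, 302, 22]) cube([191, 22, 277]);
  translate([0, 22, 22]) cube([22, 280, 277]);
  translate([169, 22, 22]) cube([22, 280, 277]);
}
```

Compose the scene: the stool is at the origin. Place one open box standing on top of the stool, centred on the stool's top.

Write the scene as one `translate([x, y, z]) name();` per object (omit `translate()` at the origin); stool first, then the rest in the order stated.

stool();
translate([40, 4, 433]) open_box();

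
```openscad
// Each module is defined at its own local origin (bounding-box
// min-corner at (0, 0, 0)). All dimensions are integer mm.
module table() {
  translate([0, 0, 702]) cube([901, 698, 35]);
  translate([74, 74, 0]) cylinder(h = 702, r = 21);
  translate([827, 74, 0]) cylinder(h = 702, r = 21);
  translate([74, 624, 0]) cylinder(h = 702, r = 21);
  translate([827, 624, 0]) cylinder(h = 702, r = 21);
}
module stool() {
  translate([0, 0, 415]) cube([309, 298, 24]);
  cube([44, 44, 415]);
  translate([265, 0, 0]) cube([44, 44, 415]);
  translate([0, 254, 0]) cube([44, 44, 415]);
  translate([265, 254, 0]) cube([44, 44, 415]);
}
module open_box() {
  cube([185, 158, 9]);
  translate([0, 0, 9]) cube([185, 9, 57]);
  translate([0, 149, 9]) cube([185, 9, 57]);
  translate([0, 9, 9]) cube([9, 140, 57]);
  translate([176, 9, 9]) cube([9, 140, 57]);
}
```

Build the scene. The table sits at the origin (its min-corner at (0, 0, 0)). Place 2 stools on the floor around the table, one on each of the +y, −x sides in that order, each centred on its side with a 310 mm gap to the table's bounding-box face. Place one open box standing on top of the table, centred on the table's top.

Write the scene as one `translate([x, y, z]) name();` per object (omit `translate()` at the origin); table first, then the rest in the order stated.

table();
translate([296, 1008, 0]) stool();
translate([-619, 200, 0]) stool();
translate([358, 270, 737]) open_box();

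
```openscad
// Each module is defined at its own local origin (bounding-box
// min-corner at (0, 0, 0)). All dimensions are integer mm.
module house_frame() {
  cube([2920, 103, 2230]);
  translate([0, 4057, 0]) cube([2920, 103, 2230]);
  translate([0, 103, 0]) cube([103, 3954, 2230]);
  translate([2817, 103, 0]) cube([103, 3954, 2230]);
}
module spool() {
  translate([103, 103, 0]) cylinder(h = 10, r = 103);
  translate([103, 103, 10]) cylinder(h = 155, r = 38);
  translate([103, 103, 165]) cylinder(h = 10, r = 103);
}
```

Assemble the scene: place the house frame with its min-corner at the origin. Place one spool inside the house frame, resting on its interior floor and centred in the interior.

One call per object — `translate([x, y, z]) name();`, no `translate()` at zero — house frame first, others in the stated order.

house_frame();
translate([1357, 1977, 0]) spool();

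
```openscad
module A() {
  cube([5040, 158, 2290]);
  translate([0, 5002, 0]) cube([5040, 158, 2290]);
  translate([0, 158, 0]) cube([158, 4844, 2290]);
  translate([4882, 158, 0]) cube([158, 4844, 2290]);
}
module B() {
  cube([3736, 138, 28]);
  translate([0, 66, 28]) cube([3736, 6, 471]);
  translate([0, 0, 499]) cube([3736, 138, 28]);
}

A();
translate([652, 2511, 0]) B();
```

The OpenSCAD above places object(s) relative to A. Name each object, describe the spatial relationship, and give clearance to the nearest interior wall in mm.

Clearances: x = 494, y = 2353; minimum 494 mm.

A is a house frame. B is an I-beam. The I-beam sits inside the house frame, centred. The clearance to the nearest interior wall is 494 mm.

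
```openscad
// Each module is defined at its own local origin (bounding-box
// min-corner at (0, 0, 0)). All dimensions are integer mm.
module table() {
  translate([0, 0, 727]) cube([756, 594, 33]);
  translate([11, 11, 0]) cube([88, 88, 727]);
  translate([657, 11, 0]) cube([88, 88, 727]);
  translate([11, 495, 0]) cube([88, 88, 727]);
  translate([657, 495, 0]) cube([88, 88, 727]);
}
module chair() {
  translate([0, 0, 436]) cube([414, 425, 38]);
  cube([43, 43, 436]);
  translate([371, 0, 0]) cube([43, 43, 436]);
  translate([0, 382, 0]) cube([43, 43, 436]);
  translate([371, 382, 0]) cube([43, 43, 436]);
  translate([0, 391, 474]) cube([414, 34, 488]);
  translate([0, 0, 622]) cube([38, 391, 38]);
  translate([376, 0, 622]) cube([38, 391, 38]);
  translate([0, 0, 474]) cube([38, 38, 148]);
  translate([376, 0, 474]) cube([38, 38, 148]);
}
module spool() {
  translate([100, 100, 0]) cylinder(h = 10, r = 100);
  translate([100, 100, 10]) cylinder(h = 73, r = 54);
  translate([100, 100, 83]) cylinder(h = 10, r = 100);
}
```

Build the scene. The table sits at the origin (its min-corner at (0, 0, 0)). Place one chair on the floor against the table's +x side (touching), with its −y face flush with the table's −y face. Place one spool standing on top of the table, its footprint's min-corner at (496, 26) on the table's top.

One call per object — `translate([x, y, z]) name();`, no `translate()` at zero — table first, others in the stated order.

table();
translate([756, 0, 0]) chair();
translate([496, 26, 760]) spool();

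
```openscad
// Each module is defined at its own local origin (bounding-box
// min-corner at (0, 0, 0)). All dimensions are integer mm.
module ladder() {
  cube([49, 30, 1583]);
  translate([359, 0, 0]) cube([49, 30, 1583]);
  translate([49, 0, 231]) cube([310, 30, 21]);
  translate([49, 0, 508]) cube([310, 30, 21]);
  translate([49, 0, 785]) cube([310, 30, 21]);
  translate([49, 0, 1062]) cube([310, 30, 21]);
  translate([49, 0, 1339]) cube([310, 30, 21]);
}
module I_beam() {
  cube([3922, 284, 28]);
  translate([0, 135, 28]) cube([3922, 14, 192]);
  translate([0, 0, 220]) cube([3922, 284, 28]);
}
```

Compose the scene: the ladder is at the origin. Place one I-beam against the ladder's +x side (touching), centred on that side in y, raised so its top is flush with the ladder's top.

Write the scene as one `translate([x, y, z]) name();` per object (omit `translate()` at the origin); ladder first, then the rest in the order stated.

ladder();
translate([408, -127, 1335]) I_beam();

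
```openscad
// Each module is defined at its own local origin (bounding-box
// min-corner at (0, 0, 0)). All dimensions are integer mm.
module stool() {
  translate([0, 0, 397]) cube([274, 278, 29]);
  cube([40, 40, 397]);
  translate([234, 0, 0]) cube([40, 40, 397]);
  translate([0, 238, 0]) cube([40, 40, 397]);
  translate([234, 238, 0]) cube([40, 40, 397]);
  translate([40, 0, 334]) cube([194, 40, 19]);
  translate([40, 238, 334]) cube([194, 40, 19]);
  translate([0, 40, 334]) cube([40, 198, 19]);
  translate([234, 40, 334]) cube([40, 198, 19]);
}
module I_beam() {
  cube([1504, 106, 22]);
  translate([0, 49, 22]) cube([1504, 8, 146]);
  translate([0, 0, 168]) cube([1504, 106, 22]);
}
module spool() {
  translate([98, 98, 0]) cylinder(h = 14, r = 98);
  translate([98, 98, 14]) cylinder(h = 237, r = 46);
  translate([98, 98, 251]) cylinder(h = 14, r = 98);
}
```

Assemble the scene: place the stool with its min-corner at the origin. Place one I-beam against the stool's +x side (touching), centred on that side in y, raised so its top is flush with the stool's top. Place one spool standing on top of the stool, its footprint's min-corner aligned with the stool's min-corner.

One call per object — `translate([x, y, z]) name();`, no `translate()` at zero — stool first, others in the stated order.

stool();
translate([274, 86, 236]) I_beam();
translate([0, 0, 426]) spool();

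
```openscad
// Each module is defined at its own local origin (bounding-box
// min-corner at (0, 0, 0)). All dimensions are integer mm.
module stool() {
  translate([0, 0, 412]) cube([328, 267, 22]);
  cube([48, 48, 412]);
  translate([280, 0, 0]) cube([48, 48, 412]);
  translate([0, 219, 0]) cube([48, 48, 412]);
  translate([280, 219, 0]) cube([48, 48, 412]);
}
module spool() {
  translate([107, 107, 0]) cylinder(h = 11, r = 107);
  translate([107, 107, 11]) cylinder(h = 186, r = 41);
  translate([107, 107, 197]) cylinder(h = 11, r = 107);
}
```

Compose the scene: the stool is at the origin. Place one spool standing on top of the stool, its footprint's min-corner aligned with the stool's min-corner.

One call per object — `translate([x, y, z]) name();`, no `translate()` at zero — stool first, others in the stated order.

stool();
translate([0, 0, 434]) spool();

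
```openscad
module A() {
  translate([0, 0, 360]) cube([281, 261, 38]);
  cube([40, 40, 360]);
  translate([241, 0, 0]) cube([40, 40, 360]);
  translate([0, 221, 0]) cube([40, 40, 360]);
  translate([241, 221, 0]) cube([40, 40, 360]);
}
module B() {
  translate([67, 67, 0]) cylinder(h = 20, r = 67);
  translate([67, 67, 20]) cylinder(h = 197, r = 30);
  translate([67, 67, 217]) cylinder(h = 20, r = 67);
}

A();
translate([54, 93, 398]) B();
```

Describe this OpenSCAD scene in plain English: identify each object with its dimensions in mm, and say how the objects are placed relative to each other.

A is a simple wooden stool: a rectangular seat 281 mm (x) by 261 mm (y), 38 mm thick, top face at z = 398 mm, on four square legs, each 40×40 mm in cross-section. The legs rest on z = 0, each flush with a corner of the seat.

B is a spool: two coaxial disc flanges of radius 67 mm and thickness 20 mm, joined by a core cylinder of radius 30 mm and height 197 mm. The lower flange rests on z = 0 and the three cylinders share a vertical axis.

The spool is on top of the stool.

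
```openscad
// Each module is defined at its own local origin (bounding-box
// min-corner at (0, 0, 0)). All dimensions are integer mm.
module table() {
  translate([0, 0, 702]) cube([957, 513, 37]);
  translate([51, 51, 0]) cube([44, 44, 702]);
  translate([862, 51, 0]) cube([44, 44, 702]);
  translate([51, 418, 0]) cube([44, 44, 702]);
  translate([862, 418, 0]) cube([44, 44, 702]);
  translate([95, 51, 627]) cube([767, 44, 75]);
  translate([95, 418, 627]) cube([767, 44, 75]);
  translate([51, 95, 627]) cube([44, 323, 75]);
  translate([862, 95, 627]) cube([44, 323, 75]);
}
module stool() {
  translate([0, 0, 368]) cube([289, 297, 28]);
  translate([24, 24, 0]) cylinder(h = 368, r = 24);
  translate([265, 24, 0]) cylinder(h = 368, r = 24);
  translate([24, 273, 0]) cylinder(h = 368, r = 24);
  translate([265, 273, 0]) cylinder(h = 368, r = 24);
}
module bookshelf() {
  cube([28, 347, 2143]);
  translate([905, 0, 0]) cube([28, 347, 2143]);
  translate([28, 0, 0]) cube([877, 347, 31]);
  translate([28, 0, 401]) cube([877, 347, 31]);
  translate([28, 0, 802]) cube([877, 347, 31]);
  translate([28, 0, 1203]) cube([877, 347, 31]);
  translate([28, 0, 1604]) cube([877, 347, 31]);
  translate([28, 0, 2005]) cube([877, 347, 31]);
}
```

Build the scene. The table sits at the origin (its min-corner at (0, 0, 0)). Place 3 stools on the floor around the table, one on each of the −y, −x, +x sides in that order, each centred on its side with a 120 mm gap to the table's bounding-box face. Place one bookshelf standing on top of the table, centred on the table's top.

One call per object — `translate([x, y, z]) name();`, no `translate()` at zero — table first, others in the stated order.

table();
translate([334, -417, 0]) stool();
translate([-409, 108, 0]) stool();
translate([1077, 108, 0]) stool();
translate([12, 83, 739]) bookshelf();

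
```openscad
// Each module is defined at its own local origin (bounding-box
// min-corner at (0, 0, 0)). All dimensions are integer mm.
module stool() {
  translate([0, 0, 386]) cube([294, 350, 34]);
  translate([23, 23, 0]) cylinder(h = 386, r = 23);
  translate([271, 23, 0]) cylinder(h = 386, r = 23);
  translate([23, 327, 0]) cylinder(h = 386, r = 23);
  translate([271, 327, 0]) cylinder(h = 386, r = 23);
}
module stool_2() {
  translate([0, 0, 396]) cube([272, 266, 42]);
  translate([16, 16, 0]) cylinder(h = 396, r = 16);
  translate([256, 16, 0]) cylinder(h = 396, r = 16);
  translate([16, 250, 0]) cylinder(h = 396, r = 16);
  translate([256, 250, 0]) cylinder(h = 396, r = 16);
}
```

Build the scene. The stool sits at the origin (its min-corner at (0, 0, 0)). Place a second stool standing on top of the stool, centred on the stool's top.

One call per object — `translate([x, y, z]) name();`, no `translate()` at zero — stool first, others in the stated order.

stool();
translate([11, 42, 420]) stool_2();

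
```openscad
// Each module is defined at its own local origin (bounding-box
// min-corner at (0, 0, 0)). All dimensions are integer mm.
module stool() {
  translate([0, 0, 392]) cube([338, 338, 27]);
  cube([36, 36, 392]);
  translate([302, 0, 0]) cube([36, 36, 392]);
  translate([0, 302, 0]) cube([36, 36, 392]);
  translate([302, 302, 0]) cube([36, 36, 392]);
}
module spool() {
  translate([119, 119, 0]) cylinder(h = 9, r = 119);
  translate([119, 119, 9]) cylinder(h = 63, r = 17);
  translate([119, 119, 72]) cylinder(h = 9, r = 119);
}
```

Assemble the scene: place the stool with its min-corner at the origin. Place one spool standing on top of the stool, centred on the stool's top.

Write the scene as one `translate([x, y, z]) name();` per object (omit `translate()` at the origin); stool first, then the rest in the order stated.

stool();
translate([50, 50, 419]) spool();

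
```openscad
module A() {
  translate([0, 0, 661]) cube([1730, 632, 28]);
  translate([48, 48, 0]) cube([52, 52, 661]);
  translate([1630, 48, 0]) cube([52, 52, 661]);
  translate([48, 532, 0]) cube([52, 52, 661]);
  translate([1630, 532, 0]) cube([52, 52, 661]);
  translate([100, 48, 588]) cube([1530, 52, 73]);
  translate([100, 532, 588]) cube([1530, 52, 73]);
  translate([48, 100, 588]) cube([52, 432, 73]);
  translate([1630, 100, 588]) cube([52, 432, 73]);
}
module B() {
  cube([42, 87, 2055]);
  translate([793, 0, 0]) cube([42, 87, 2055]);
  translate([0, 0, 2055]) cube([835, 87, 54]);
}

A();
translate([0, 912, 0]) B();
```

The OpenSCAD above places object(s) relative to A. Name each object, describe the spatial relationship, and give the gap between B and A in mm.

The door frame's nearest face is 280 mm from the table's +y face.

A is a table. B is a door frame. The door frame is on the floor beside the table on its +y side. The gap between the door frame and the table is 280 mm.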